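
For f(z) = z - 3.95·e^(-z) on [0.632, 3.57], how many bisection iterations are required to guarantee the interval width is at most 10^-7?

25

Initial width b − a = 3.57 − 0.632 = 2.938000.
After n steps the width is (b−a)/2^n; need (b−a)/2^n ≤ 10^-7.
So n ≥ log₂(2.938000/10^-7) = log₂(29380000.0000) ≈ 24.8083.
Hence n = 25.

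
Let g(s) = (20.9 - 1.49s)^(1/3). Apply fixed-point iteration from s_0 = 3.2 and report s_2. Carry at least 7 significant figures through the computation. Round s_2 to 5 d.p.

2.57808

s_1 = g(3.200000) = 2.526753
s_2 = g(2.526753) = 2.578077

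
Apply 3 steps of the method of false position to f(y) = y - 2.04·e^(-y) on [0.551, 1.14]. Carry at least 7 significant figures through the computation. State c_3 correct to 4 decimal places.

f(0.551000) = -0.624801, f(1.140000) = 0.487569
step 1: c = 0.881832, f(c) = 0.037224 > 0 → new bracket [0.551000, 0.881832]
step 2: c = 0.863230, f(c) = 0.002764 > 0 → new bracket [0.551000, 0.863230]
step 3: c = 0.861855, f(c) = 0.000205 > 0 → new bracket [0.551000, 0.861855]

0.8619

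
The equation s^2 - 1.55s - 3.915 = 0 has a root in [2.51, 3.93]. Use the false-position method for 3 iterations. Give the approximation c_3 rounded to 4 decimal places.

2.8968

f(2.510000) = -1.505400, f(3.930000) = 5.438400
step 1: c = 2.817853, f(c) = -0.342378 < 0 → new bracket [2.817853, 3.930000]
step 2: c = 2.883722, f(c) = -0.068917 < 0 → new bracket [2.883722, 3.930000]
step 3: c = 2.896815, f(c) = -0.013527 < 0 → new bracket [2.896815, 3.930000]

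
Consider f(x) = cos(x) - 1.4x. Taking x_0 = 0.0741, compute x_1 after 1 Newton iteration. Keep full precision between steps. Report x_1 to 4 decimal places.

Newton update: x ← x − f(x)/f'(x).
f'(x) = -sin(x) - 1.4
x_0 = 0.074100: f = 0.893516, f' = -1.474032 → x_1 = 0.074100 - (0.893516)/(-1.474032) = 0.680271

0.6803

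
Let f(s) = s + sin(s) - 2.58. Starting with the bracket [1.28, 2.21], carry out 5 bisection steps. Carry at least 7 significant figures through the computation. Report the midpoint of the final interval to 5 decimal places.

1.58516

f(1.280000) = -0.341984, f(2.210000) = 0.432571 (opposite signs)
step 1: m = 1.745000, f(m) = 0.149865 > 0 → root in [1.280000, 1.745000]
step 2: m = 1.512500, f(m) = -0.069199 < 0 → root in [1.512500, 1.745000]
step 3: m = 1.628750, f(m) = 0.047071 > 0 → root in [1.512500, 1.628750]
step 4: m = 1.570625, f(m) = -0.009375 < 0 → root in [1.570625, 1.628750]
step 5: m = 1.599688, f(m) = 0.019270 > 0 → root in [1.570625, 1.599688]
Midpoint of [1.570625, 1.599688] = 1.585156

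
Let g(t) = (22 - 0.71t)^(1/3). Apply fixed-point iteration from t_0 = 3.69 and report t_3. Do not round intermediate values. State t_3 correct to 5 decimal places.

t_1 = g(3.690000) = 2.686078
t_2 = g(2.686078) = 2.718613
t_3 = g(2.718613) = 2.717571

2.71757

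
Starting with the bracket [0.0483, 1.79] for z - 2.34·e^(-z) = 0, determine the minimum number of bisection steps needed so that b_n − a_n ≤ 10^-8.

Initial width b − a = 1.79 − 0.0483 = 1.741700.
After n steps the width is (b−a)/2^n; need (b−a)/2^n ≤ 10^-8.
So n ≥ log₂(1.741700/10^-8) = log₂(174170000.0000) ≈ 27.3759.
Hence n = 28.

28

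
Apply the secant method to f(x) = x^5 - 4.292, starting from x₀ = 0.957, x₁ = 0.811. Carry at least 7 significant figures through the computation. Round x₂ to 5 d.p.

Secant update: x_(k+1) = x_k − f(x_k)·(x_k − x_(k-1))/(f(x_k) − f(x_(k-1))).
f(x_0) = -3.489288, f(x_1) = -3.941164
x_2 = 0.811000 - (-3.941164)·(0.811000 - 0.957000)/(-3.941164 - (-3.489288)) = 2.084381; f(x_2) = 35.052614

2.08438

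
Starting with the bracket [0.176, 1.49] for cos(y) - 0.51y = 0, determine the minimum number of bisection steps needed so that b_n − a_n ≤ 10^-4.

14

Initial width b − a = 1.49 − 0.176 = 1.314000.
After n steps the width is (b−a)/2^n; need (b−a)/2^n ≤ 10^-4.
So n ≥ log₂(1.314000/10^-4) = log₂(13140.0000) ≈ 13.6817.
Hence n = 14.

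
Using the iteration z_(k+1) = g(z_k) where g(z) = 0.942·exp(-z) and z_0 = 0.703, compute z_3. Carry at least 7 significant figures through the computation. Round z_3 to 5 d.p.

0.52171

z_1 = g(0.703000) = 0.466382
z_2 = g(0.466382) = 0.590886
z_3 = g(0.590886) = 0.521714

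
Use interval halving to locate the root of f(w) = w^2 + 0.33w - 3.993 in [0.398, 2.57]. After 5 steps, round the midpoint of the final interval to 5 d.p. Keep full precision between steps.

1.85731

f(0.398000) = -3.703256, f(2.570000) = 3.460000 (opposite signs)
step 1: m = 1.484000, f(m) = -1.301024 < 0 → root in [1.484000, 2.570000]
step 2: m = 2.027000, f(m) = 0.784639 > 0 → root in [1.484000, 2.027000]
step 3: m = 1.755500, f(m) = -0.331905 < 0 → root in [1.755500, 2.027000]
step 4: m = 1.891250, f(m) = 0.207939 > 0 → root in [1.755500, 1.891250]
step 5: m = 1.823375, f(m) = -0.066590 < 0 → root in [1.823375, 1.891250]
Midpoint of [1.823375, 1.891250] = 1.857312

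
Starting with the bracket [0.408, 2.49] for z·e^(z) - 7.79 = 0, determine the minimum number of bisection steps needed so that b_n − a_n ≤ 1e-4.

Initial width b − a = 2.49 − 0.408 = 2.082000.
After n steps the width is (b−a)/2^n; need (b−a)/2^n ≤ 1e-4.
So n ≥ log₂(2.082000/1e-4) = log₂(20820.0000) ≈ 14.3457.
Hence n = 15.

15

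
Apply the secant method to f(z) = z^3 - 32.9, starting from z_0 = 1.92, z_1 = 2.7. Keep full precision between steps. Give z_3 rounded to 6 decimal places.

Secant update: z_(k+1) = z_k − f(z_k)·(z_k − z_(k-1))/(f(z_k) − f(z_(k-1))).
f(z_0) = -25.822112, f(z_1) = -13.217000
z_2 = 2.700000 - (-13.217000)·(2.700000 - 1.920000)/(-13.217000 - (-25.822112)) = 3.517863; f(z_2) = 10.634837
z_3 = 3.517863 - (10.634837)·(3.517863 - 2.700000)/(10.634837 - (-13.217000)) = 3.153202; f(z_3) = -1.548712

3.153202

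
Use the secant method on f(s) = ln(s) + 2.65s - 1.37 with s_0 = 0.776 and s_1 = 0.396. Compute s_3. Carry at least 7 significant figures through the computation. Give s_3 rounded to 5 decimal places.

0.66965

f(s_0) = 0.432797, f(s_1) = -1.246941
s_2 = 0.396000 - (-1.246941)·(0.396000 - 0.776000)/(-1.246941 - (0.432797)) = 0.678090; f(s_2) = 0.038464
s_3 = 0.678090 - (0.038464)·(0.678090 - 0.396000)/(0.038464 - (-1.246941)) = 0.669649; f(s_3) = 0.003568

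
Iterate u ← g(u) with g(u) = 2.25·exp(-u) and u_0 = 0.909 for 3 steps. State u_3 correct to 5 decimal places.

u_1 = g(0.909000) = 0.906586
u_2 = g(0.906586) = 0.908777
u_3 = g(0.908777) = 0.906788

0.90679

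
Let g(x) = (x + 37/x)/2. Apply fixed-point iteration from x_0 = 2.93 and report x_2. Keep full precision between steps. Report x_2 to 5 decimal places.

6.26770

x_1 = g(2.930000) = 7.778993
x_2 = g(7.778993) = 6.267696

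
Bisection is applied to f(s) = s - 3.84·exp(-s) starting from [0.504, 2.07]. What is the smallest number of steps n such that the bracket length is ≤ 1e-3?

Initial width b − a = 2.07 − 0.504 = 1.566000.
After n steps the width is (b−a)/2^n; need (b−a)/2^n ≤ 1e-3.
So n ≥ log₂(1.566000/1e-3) = log₂(1566.0000) ≈ 10.6129.
Hence n = 11.

11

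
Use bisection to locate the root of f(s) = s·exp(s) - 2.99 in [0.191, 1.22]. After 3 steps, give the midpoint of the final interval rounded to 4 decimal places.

f(0.191000) = -2.758802, f(1.220000) = 1.142369 (opposite signs)
step 1: m = 0.705500, f(m) = -1.561462 < 0 → root in [0.705500, 1.220000]
step 2: m = 0.962750, f(m) = -0.468665 < 0 → root in [0.962750, 1.220000]
step 3: m = 1.091375, f(m) = 0.260515 > 0 → root in [0.962750, 1.091375]
Midpoint of [0.962750, 1.091375] = 1.027062

1.0271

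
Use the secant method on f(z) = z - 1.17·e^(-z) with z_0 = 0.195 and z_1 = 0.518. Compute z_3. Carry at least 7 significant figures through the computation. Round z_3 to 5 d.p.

f(z_0) = -0.767717, f(z_1) = -0.178982
z_2 = 0.518000 - (-0.178982)·(0.518000 - 0.195000)/(-0.178982 - (-0.767717)) = 0.616195; f(z_2) = -0.015599
z_3 = 0.616195 - (-0.015599)·(0.616195 - 0.518000)/(-0.015599 - (-0.178982)) = 0.625570; f(z_3) = -0.000328

0.62557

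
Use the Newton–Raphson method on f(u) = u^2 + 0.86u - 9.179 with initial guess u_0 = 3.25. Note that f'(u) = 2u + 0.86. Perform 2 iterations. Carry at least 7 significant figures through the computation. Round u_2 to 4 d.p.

2.6305

u_0 = 3.250000: f = 4.178500, f' = 7.360000 → u_1 = 3.250000 - (4.178500)/(7.360000) = 2.682269
u_1 = 2.682269: f = 0.322318, f' = 6.224538 → u_2 = 2.682269 - (0.322318)/(6.224538) = 2.630487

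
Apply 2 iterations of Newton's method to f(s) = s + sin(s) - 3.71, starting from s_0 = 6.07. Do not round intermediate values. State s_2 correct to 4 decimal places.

f'(s) = 1 + cos(s)
s_0 = 6.070000: f = 2.148426, f' = 1.977362 → s_1 = 6.070000 - (2.148426)/(1.977362) = 4.983489
s_1 = 4.983489: f = 0.310012, f' = 1.267791 → s_2 = 4.983489 - (0.310012)/(1.267791) = 4.738960

4.7390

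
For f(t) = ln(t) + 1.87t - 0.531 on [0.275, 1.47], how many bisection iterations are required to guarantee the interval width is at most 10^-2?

7

Initial width b − a = 1.47 − 0.275 = 1.195000.
After n steps the width is (b−a)/2^n; need (b−a)/2^n ≤ 10^-2.
So n ≥ log₂(1.195000/10^-2) = log₂(119.5000) ≈ 6.9009.
Hence n = 7.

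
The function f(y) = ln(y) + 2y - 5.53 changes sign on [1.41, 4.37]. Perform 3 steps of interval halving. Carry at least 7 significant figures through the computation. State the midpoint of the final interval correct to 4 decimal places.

f(1.410000) = -2.366410, f(4.370000) = 4.684763 (opposite signs)
step 1: m = 2.890000, f(m) = 1.311257 > 0 → root in [1.410000, 2.890000]
step 2: m = 2.150000, f(m) = -0.464532 < 0 → root in [2.150000, 2.890000]
step 3: m = 2.520000, f(m) = 0.434259 > 0 → root in [2.150000, 2.520000]
Midpoint of [2.150000, 2.520000] = 2.335000

2.3350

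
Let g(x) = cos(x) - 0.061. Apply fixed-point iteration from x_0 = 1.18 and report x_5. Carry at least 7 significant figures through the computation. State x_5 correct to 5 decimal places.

x_1 = g(1.180000) = 0.319925
x_2 = g(0.319925) = 0.888259
x_3 = g(0.888259) = 0.569764
x_4 = g(0.569764) = 0.781028
x_5 = g(0.781028) = 0.649190

0.64919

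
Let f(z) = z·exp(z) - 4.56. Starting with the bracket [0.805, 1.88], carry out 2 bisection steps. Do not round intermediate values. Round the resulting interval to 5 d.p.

[1.07375, 1.34250]

f(0.805000) = -2.759459, f(1.880000) = 7.760589 (opposite signs)
step 1: m = 1.342500, f(m) = 0.579900 > 0 → root in [0.805000, 1.342500]
step 2: m = 1.073750, f(m) = -1.417850 < 0 → root in [1.073750, 1.342500]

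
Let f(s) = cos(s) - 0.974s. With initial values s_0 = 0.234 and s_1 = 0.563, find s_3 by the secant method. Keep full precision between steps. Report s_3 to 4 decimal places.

0.7493

Secant update: s_(k+1) = s_k − f(s_k)·(s_k − s_(k-1))/(f(s_k) − f(s_(k-1))).
f(s_0) = 0.744831, f(s_1) = 0.297296
s_2 = 0.563000 - (0.297296)·(0.563000 - 0.234000)/(0.297296 - (0.744831)) = 0.781553; f(s_2) = -0.051413
s_3 = 0.781553 - (-0.051413)·(0.781553 - 0.563000)/(-0.051413 - (0.297296)) = 0.749330; f(s_3) = 0.002297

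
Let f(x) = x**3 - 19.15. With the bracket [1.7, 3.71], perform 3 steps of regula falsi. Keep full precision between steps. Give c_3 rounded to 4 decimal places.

f(1.700000) = -14.237000, f(3.710000) = 31.914811
step 1: c = 2.320049, f(c) = -6.662046 < 0 → new bracket [2.320049, 3.710000]
step 2: c = 2.560087, f(c) = -2.371076 < 0 → new bracket [2.560087, 3.710000]
step 3: c = 2.639610, f(c) = -0.758403 < 0 → new bracket [2.639610, 3.710000]

2.6396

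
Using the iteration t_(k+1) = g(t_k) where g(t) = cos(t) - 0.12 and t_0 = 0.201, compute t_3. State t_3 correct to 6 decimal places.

t_1 = g(0.201000) = 0.859867
t_2 = g(0.859867) = 0.532538
t_3 = g(0.532538) = 0.741521

0.741521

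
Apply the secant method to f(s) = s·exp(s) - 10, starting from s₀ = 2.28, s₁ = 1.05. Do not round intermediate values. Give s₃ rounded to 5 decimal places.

1.89872

f(s_0) = 12.290831, f(s_1) = -6.999466
s_2 = 1.050000 - (-6.999466)·(1.050000 - 2.280000)/(-6.999466 - (12.290831)) = 1.496304; f(s_2) = -3.318766
s_3 = 1.496304 - (-3.318766)·(1.496304 - 1.050000)/(-3.318766 - (-6.999466)) = 1.898722; f(s_3) = 2.678448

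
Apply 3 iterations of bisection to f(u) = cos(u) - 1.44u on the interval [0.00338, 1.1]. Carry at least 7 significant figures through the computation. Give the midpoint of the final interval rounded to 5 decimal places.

0.62023

f(0.003380) = 0.995127, f(1.100000) = -1.130404 (opposite signs)
step 1: m = 0.551690, f(m) = 0.057206 > 0 → root in [0.551690, 1.100000]
step 2: m = 0.825845, f(m) = -0.511281 < 0 → root in [0.551690, 0.825845]
step 3: m = 0.688767, f(m) = -0.219795 < 0 → root in [0.551690, 0.688767]
Midpoint of [0.551690, 0.688767] = 0.620229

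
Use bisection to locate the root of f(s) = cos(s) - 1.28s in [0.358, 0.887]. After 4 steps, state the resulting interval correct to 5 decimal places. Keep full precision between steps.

f(0.358000) = 0.478359, f(0.887000) = -0.503620 (opposite signs)
step 1: m = 0.622500, f(m) = 0.015623 > 0 → root in [0.622500, 0.887000]
step 2: m = 0.754750, f(m) = -0.237637 < 0 → root in [0.622500, 0.754750]
step 3: m = 0.688625, f(m) = -0.109319 < 0 → root in [0.622500, 0.688625]
step 4: m = 0.655563, f(m) = -0.046415 < 0 → root in [0.622500, 0.655563]

[0.62250, 0.65556]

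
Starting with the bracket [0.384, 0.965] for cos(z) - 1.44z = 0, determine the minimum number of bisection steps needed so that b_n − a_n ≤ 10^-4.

13

Initial width b − a = 0.965 − 0.384 = 0.581000.
After n steps the width is (b−a)/2^n; need (b−a)/2^n ≤ 10^-4.
So n ≥ log₂(0.581000/10^-4) = log₂(5810.0000) ≈ 12.5043.
Hence n = 13.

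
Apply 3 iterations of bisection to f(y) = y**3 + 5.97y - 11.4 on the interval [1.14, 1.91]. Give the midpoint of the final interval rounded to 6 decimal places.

f(1.140000) = -3.112656, f(1.910000) = 6.970571 (opposite signs)
step 1: m = 1.525000, f(m) = 1.250828 > 0 → root in [1.140000, 1.525000]
step 2: m = 1.332500, f(m) = -1.079046 < 0 → root in [1.332500, 1.525000]
step 3: m = 1.428750, f(m) = 0.046183 > 0 → root in [1.332500, 1.428750]
Midpoint of [1.332500, 1.428750] = 1.380625

1.380625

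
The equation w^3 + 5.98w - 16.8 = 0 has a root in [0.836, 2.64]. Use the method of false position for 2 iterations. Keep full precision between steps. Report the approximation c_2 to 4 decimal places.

f(0.836000) = -11.216443, f(2.640000) = 17.386944
step 1: c = 1.543415, f(c) = -3.893764 < 0 → new bracket [1.543415, 2.640000]
step 2: c = 1.744059, f(c) = -1.065553 < 0 → new bracket [1.744059, 2.640000]

1.7441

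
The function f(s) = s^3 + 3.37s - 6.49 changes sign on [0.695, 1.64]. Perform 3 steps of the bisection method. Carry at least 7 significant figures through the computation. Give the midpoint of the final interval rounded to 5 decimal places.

f(0.695000) = -3.812148, f(1.640000) = 3.447744 (opposite signs)
step 1: m = 1.167500, f(m) = -0.964157 < 0 → root in [1.167500, 1.640000]
step 2: m = 1.403750, f(m) = 1.006747 > 0 → root in [1.167500, 1.403750]
step 3: m = 1.285625, f(m) = -0.032522 < 0 → root in [1.285625, 1.403750]
Midpoint of [1.285625, 1.403750] = 1.344688

1.34469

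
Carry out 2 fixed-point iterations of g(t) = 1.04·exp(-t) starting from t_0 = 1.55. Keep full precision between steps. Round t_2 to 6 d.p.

0.834004

t_1 = g(1.550000) = 0.220738
t_2 = g(0.220738) = 0.834004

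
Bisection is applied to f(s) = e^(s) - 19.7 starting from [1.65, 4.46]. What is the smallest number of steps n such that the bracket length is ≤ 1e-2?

Initial width b − a = 4.46 − 1.65 = 2.810000.
After n steps the width is (b−a)/2^n; need (b−a)/2^n ≤ 1e-2.
So n ≥ log₂(2.810000/1e-2) = log₂(281.0000) ≈ 8.1344.
Hence n = 9.

9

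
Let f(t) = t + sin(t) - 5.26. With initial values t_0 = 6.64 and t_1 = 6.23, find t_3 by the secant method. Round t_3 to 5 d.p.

5.76013

f(t_0) = 1.729291, f(t_1) = 0.916840
t_2 = 6.230000 - (0.916840)·(6.230000 - 6.640000)/(0.916840 - (1.729291)) = 5.767321; f(t_2) = 0.014034
t_3 = 5.767321 - (0.014034)·(5.767321 - 6.230000)/(0.014034 - (0.916840)) = 5.760129; f(t_3) = 0.000598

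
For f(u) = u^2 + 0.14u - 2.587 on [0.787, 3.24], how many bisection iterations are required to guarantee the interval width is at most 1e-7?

Initial width b − a = 3.24 − 0.787 = 2.453000.
After n steps the width is (b−a)/2^n; need (b−a)/2^n ≤ 1e-7.
So n ≥ log₂(2.453000/1e-7) = log₂(24530000.0000) ≈ 24.5480.
Hence n = 25.

25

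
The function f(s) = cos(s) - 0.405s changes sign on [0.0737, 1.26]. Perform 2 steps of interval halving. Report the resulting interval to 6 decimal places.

[0.963425, 1.260000]

f(0.073700) = 0.967437, f(1.260000) = -0.204483 (opposite signs)
step 1: m = 0.666850, f(m) = 0.515700 > 0 → root in [0.666850, 1.260000]
step 2: m = 0.963425, f(m) = 0.180524 > 0 → root in [0.963425, 1.260000]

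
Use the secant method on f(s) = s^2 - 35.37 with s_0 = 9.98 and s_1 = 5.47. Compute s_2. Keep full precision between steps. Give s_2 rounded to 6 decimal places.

5.822693

f(s_0) = 64.230400, f(s_1) = -5.449100
s_2 = 5.470000 - (-5.449100)·(5.470000 - 9.980000)/(-5.449100 - (64.230400)) = 5.822693; f(s_2) = -1.466251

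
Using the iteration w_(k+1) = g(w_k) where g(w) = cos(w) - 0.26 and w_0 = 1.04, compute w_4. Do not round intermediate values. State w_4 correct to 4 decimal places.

w_1 = g(1.040000) = 0.246220
w_2 = g(0.246220) = 0.709841
w_3 = g(0.709841) = 0.498466
w_4 = g(0.498466) = 0.618317

0.6183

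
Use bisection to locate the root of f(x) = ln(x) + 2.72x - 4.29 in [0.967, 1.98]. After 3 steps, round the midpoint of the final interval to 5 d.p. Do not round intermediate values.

f(0.967000) = -1.693317, f(1.980000) = 1.778697 (opposite signs)
step 1: m = 1.473500, f(m) = 0.105561 > 0 → root in [0.967000, 1.473500]
step 2: m = 1.220250, f(m) = -0.771864 < 0 → root in [1.220250, 1.473500]
step 3: m = 1.346875, f(m) = -0.328713 < 0 → root in [1.346875, 1.473500]
Midpoint of [1.346875, 1.473500] = 1.410188

1.41019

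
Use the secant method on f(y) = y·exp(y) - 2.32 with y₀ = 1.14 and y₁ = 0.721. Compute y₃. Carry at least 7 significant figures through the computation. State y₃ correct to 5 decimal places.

f(y_0) = 1.244516, f(y_1) = -0.837272
y_2 = 0.721000 - (-0.837272)·(0.721000 - 1.140000)/(-0.837272 - (1.244516)) = 0.889517; f(y_2) = -0.154956
y_3 = 0.889517 - (-0.154956)·(0.889517 - 0.721000)/(-0.154956 - (-0.837272)) = 0.927788; f(y_3) = 0.026291

0.92779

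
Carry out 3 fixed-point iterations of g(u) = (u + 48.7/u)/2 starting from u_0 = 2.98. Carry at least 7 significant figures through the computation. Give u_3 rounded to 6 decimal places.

6.987973

u_1 = g(2.980000) = 9.661141
u_2 = g(9.661141) = 7.350977
u_3 = g(7.350977) = 6.987973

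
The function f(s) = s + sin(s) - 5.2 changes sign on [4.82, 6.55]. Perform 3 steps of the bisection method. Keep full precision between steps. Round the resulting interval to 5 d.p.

f(4.820000) = -1.374216, f(6.550000) = 1.613660 (opposite signs)
step 1: m = 5.685000, f(m) = -0.078144 < 0 → root in [5.685000, 6.550000]
step 2: m = 6.117500, f(m) = 0.752572 > 0 → root in [5.685000, 6.117500]
step 3: m = 5.901250, f(m) = 0.328533 > 0 → root in [5.685000, 5.901250]

[5.68500, 5.90125]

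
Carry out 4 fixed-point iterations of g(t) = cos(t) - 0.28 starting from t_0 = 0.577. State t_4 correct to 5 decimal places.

t_1 = g(0.577000) = 0.558103
t_2 = g(0.558103) = 0.568261
t_3 = g(0.568261) = 0.562838
t_4 = g(0.562838) = 0.565744

0.56574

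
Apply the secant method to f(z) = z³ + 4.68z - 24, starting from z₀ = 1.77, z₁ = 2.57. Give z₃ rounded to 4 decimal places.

2.3480

Secant update: z_(k+1) = z_k − f(z_k)·(z_k − z_(k-1))/(f(z_k) − f(z_(k-1))).
f(z_0) = -10.171167, f(z_1) = 5.002193
z_2 = 2.570000 - (5.002193)·(2.570000 - 1.770000)/(5.002193 - (-10.171167)) = 2.306264; f(z_2) = -0.939994
z_3 = 2.306264 - (-0.939994)·(2.306264 - 2.570000)/(-0.939994 - (5.002193)) = 2.347985; f(z_3) = -0.066915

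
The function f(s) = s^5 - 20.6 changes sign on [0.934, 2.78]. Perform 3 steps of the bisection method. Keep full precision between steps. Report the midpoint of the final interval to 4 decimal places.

f(0.934000) = -19.889221, f(2.780000) = 145.444303 (opposite signs)
step 1: m = 1.857000, f(m) = 1.483074 > 0 → root in [0.934000, 1.857000]
step 2: m = 1.395500, f(m) = -15.307642 < 0 → root in [1.395500, 1.857000]
step 3: m = 1.626250, f(m) = -9.225389 < 0 → root in [1.626250, 1.857000]
Midpoint of [1.626250, 1.857000] = 1.741625

1.7416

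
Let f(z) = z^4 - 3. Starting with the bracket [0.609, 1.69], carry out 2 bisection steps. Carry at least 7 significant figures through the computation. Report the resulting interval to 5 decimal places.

f(0.609000) = -2.862447, f(1.690000) = 5.157307 (opposite signs)
step 1: m = 1.149500, f(m) = -1.254034 < 0 → root in [1.149500, 1.690000]
step 2: m = 1.419750, f(m) = 1.063006 > 0 → root in [1.149500, 1.419750]

[1.14950, 1.41975]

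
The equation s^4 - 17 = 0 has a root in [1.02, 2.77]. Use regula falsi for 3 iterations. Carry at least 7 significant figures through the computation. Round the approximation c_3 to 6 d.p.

1.922425

f(1.020000) = -15.917568, f(2.770000) = 41.873394
step 1: c = 1.502009, f(c) = -11.910329 < 0 → new bracket [1.502009, 2.770000]
step 2: c = 1.782804, f(c) = -6.897847 < 0 → new bracket [1.782804, 2.770000]
step 3: c = 1.922425, f(c) = -3.341659 < 0 → new bracket [1.922425, 2.770000]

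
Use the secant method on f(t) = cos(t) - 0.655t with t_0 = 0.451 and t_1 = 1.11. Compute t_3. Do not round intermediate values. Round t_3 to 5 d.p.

f(t_0) = 0.604607, f(t_1) = -0.282388
t_2 = 1.110000 - (-0.282388)·(1.110000 - 0.451000)/(-0.282388 - (0.604607)) = 0.900197; f(t_2) = 0.031826
t_3 = 0.900197 - (0.031826)·(0.900197 - 1.110000)/(0.031826 - (-0.282388)) = 0.921448; f(t_3) = 0.001119

0.92145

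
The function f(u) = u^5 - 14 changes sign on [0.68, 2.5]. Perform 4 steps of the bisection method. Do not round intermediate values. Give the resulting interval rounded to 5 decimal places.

f(0.680000) = -13.854607, f(2.500000) = 83.656250 (opposite signs)
step 1: m = 1.590000, f(m) = -3.837850 < 0 → root in [1.590000, 2.500000]
step 2: m = 2.045000, f(m) = 21.765686 > 0 → root in [1.590000, 2.045000]
step 3: m = 1.817500, f(m) = 5.832255 > 0 → root in [1.590000, 1.817500]
step 4: m = 1.703750, f(m) = 0.355864 > 0 → root in [1.590000, 1.703750]

[1.59000, 1.70375]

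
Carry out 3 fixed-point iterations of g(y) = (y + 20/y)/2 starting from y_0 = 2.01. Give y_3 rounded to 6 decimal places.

4.476013

y_1 = g(2.010000) = 5.980124
y_2 = g(5.980124) = 4.662268
y_3 = g(4.662268) = 4.476013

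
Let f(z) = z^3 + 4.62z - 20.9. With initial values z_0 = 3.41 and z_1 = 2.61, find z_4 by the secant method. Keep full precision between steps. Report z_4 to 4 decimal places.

2.2053

Secant update: z_(k+1) = z_k − f(z_k)·(z_k − z_(k-1))/(f(z_k) − f(z_(k-1))).
f(z_0) = 34.506021, f(z_1) = 8.937781
z_2 = 2.610000 - (8.937781)·(2.610000 - 3.410000)/(8.937781 - (34.506021)) = 2.330347; f(z_2) = 2.521201
z_3 = 2.330347 - (2.521201)·(2.330347 - 2.610000)/(2.521201 - (8.937781)) = 2.220466; f(z_3) = 0.306500
z_4 = 2.220466 - (0.306500)·(2.220466 - 2.330347)/(0.306500 - (2.521201)) = 2.205260; f(z_4) = 0.012851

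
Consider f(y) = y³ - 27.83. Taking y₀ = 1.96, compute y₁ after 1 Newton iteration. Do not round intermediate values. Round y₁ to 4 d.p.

f'(y) = 3y²
y_0 = 1.960000: f = -20.300464, f' = 11.524800 → y_1 = 1.960000 - (-20.300464)/(11.524800) = 3.721459

3.7215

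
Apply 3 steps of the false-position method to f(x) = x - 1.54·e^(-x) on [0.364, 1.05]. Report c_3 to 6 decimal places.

0.737148

f(0.364000) = -0.706132, f(1.050000) = 0.511096
step 1: c = 0.761959, f(c) = 0.043162 > 0 → new bracket [0.364000, 0.761959]
step 2: c = 0.739035, f(c) = 0.003570 > 0 → new bracket [0.364000, 0.739035]
step 3: c = 0.737148, f(c) = 0.000295 > 0 → new bracket [0.364000, 0.737148]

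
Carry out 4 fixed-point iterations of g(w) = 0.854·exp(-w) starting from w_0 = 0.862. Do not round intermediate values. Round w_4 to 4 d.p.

0.5333

w_1 = g(0.862000) = 0.360658
w_2 = g(0.360658) = 0.595423
w_3 = g(0.595423) = 0.470835
w_4 = g(0.470835) = 0.533306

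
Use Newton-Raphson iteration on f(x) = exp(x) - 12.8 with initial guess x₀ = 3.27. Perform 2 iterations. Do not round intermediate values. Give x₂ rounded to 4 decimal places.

Newton update: x ← x − f(x)/f'(x).
f'(x) = exp(x)
x_0 = 3.270000: f = 13.511339, f' = 26.311339 → x_1 = 3.270000 - (13.511339)/(26.311339) = 2.756482
x_1 = 2.756482: f = 2.944361, f' = 15.744361 → x_2 = 2.756482 - (2.944361)/(15.744361) = 2.569472

2.5695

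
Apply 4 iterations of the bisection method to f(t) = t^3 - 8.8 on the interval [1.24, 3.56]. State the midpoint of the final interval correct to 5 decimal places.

f(1.240000) = -6.893376, f(3.560000) = 36.318016 (opposite signs)
step 1: m = 2.400000, f(m) = 5.024000 > 0 → root in [1.240000, 2.400000]
step 2: m = 1.820000, f(m) = -2.771432 < 0 → root in [1.820000, 2.400000]
step 3: m = 2.110000, f(m) = 0.593931 > 0 → root in [1.820000, 2.110000]
step 4: m = 1.965000, f(m) = -1.212693 < 0 → root in [1.965000, 2.110000]
Midpoint of [1.965000, 2.110000] = 2.037500

2.03750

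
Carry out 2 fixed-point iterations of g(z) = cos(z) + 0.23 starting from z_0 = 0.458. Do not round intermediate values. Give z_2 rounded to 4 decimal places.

z_1 = g(0.458000) = 1.126939
z_2 = g(1.126939) = 0.659427

0.6594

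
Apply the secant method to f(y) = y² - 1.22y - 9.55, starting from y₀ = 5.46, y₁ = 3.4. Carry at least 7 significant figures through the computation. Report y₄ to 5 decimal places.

Secant update: y_(k+1) = y_k − f(y_k)·(y_k − y_(k-1))/(f(y_k) − f(y_(k-1))).
f(y_0) = 13.600400, f(y_1) = -2.138000
y_2 = 3.400000 - (-2.138000)·(3.400000 - 5.460000)/(-2.138000 - (13.600400)) = 3.679843; f(y_2) = -0.498164
y_3 = 3.679843 - (-0.498164)·(3.679843 - 3.400000)/(-0.498164 - (-2.138000)) = 3.764856; f(y_3) = 0.031018
y_4 = 3.764856 - (0.031018)·(3.764856 - 3.679843)/(0.031018 - (-0.498164)) = 3.759873; f(y_4) = -0.000399

3.75987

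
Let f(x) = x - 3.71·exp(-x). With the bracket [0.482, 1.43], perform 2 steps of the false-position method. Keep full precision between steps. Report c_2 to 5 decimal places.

1.17080

f(0.482000) = -1.809100, f(1.430000) = 0.542164
step 1: c = 1.211406, f(c) = 0.106649 > 0 → new bracket [0.482000, 1.211406]
step 2: c = 1.170800, f(c) = 0.020261 > 0 → new bracket [0.482000, 1.170800]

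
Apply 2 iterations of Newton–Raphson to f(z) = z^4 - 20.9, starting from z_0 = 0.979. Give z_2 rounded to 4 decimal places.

4.7479

f'(z) = 4z^3
z_0 = 0.979000: f = -19.981391, f' = 3.753255 → z_1 = 0.979000 - (-19.981391)/(3.753255) = 6.302750
z_1 = 6.302750: f = 1557.148359, f' = 1001.498314 → z_2 = 6.302750 - (1557.148359)/(1001.498314) = 4.747931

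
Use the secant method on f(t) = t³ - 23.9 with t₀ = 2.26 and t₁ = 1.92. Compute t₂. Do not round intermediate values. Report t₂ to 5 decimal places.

f(t_0) = -12.356824, f(t_1) = -16.822112
t_2 = 1.920000 - (-16.822112)·(1.920000 - 2.260000)/(-16.822112 - (-12.356824)) = 3.200884; f(t_2) = 8.895179

3.20088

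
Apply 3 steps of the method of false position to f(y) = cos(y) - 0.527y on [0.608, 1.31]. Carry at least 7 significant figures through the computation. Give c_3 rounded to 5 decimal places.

f(0.608000) = 0.500376, f(1.310000) = -0.432520
step 1: c = 0.984531, f(c) = 0.034406 > 0 → new bracket [0.984531, 1.310000]
step 2: c = 1.008514, f(c) = 0.001632 > 0 → new bracket [1.008514, 1.310000]
step 3: c = 1.009647, f(c) = 0.000076 > 0 → new bracket [1.009647, 1.310000]

1.00965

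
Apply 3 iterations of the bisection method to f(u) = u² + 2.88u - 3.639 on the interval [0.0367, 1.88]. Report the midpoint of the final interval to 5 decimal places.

f(0.036700) = -3.531957, f(1.880000) = 5.309800 (opposite signs)
step 1: m = 0.958350, f(m) = 0.039483 > 0 → root in [0.036700, 0.958350]
step 2: m = 0.497525, f(m) = -1.958597 < 0 → root in [0.497525, 0.958350]
step 3: m = 0.727937, f(m) = -1.012647 < 0 → root in [0.727937, 0.958350]
Midpoint of [0.727937, 0.958350] = 0.843144

0.84314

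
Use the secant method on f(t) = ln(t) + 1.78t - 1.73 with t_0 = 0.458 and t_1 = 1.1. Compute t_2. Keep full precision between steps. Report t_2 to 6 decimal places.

0.997192

f(t_0) = -1.695646, f(t_1) = 0.323310
t_2 = 1.100000 - (0.323310)·(1.100000 - 0.458000)/(0.323310 - (-1.695646)) = 0.997192; f(t_2) = 0.042189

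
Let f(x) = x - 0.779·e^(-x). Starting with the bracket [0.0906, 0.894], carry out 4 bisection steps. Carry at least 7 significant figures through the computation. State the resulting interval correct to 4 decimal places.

f(0.090600) = -0.620925, f(0.894000) = 0.575376 (opposite signs)
step 1: m = 0.492300, f(m) = 0.016160 > 0 → root in [0.090600, 0.492300]
step 2: m = 0.291450, f(m) = -0.290603 < 0 → root in [0.291450, 0.492300]
step 3: m = 0.391875, f(m) = -0.134564 < 0 → root in [0.391875, 0.492300]
step 4: m = 0.442087, f(m) = -0.058571 < 0 → root in [0.442087, 0.492300]

[0.4421, 0.4923]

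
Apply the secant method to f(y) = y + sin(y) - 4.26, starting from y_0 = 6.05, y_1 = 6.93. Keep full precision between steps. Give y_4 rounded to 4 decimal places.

f(y_0) = 1.558922, f(y_1) = 3.272648
y_2 = 6.930000 - (3.272648)·(6.930000 - 6.050000)/(3.272648 - (1.558922)) = 5.249492; f(y_2) = 0.130297
y_3 = 5.249492 - (0.130297)·(5.249492 - 6.930000)/(0.130297 - (3.272648)) = 5.179810; f(y_3) = 0.027076
y_4 = 5.179810 - (0.027076)·(5.179810 - 5.249492)/(0.027076 - (0.130297)) = 5.161531; f(y_4) = 0.000711

5.1615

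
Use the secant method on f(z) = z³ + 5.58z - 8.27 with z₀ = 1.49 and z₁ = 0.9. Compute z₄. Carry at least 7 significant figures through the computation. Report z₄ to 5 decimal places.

Secant update: z_(k+1) = z_k − f(z_k)·(z_k − z_(k-1))/(f(z_k) − f(z_(k-1))).
f(z_0) = 3.352149, f(z_1) = -2.519000
z_2 = 0.900000 - (-2.519000)·(0.900000 - 1.490000)/(-2.519000 - (3.352149)) = 1.153138; f(z_2) = -0.302132
z_3 = 1.153138 - (-0.302132)·(1.153138 - 0.900000)/(-0.302132 - (-2.519000)) = 1.187637; f(z_3) = 0.032159
z_4 = 1.187637 - (0.032159)·(1.187637 - 1.153138)/(0.032159 - (-0.302132)) = 1.184319; f(z_4) = -0.000365

1.18432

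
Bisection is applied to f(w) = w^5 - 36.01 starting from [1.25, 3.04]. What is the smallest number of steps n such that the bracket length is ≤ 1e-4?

15

Initial width b − a = 3.04 − 1.25 = 1.790000.
After n steps the width is (b−a)/2^n; need (b−a)/2^n ≤ 1e-4.
So n ≥ log₂(1.790000/1e-4) = log₂(17900.0000) ≈ 14.1277.
Hence n = 15.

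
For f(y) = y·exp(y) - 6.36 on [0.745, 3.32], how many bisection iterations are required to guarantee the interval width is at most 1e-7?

25

Initial width b − a = 3.32 − 0.745 = 2.575000.
After n steps the width is (b−a)/2^n; need (b−a)/2^n ≤ 1e-7.
So n ≥ log₂(2.575000/1e-7) = log₂(25750000.0000) ≈ 24.6181.
Hence n = 25.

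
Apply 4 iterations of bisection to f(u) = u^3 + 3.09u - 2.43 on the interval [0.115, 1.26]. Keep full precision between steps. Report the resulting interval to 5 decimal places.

f(0.115000) = -2.073129, f(1.260000) = 3.463776 (opposite signs)
step 1: m = 0.687500, f(m) = 0.019326 > 0 → root in [0.115000, 0.687500]
step 2: m = 0.401250, f(m) = -1.125536 < 0 → root in [0.401250, 0.687500]
step 3: m = 0.544375, f(m) = -0.586559 < 0 → root in [0.544375, 0.687500]
step 4: m = 0.615938, f(m) = -0.293079 < 0 → root in [0.615938, 0.687500]

[0.61594, 0.68750]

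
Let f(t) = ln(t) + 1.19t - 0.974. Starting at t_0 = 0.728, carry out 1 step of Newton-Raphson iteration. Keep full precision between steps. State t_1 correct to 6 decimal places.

Newton update: t ← t − f(t)/f'(t).
f'(t) = 1/t + 1.19
t_0 = 0.728000: f = -0.425134, f' = 2.563626 → t_1 = 0.728000 - (-0.425134)/(2.563626) = 0.893833

0.893833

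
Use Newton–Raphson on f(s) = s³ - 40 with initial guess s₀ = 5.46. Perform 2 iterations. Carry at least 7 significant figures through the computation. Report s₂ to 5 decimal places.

3.52297

f'(s) = 3s²
s_0 = 5.460000: f = 122.771336, f' = 89.434800 → s_1 = 5.460000 - (122.771336)/(89.434800) = 4.087253
s_1 = 4.087253: f = 28.280175, f' = 50.116916 → s_2 = 4.087253 - (28.280175)/(50.116916) = 3.522969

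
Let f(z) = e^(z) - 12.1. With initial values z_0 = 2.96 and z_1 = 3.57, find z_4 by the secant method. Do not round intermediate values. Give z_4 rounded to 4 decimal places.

2.5012

Secant update: z_(k+1) = z_k − f(z_k)·(z_k − z_(k-1))/(f(z_k) − f(z_(k-1))).
f(z_0) = 7.197972, f(z_1) = 23.416593
z_2 = 3.570000 - (23.416593)·(3.570000 - 2.960000)/(23.416593 - (7.197972)) = 2.689276; f(z_2) = 2.621021
z_3 = 2.689276 - (2.621021)·(2.689276 - 3.570000)/(2.621021 - (23.416593)) = 2.578272; f(z_3) = 1.074357
z_4 = 2.578272 - (1.074357)·(2.578272 - 2.689276)/(1.074357 - (2.621021)) = 2.501166; f(z_4) = 0.096702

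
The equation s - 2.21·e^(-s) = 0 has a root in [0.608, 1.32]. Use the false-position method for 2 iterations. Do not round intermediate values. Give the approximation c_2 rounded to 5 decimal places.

0.90124

f(0.608000) = -0.595209, f(1.320000) = 0.729631
step 1: c = 0.927879, f(c) = 0.054065 > 0 → new bracket [0.608000, 0.927879]
step 2: c = 0.901243, f(c) = 0.003841 > 0 → new bracket [0.608000, 0.901243]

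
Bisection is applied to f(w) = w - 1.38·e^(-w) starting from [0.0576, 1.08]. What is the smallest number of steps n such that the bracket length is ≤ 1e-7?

24

Initial width b − a = 1.08 − 0.0576 = 1.022400.
After n steps the width is (b−a)/2^n; need (b−a)/2^n ≤ 1e-7.
So n ≥ log₂(1.022400/1e-7) = log₂(10224000.0000) ≈ 23.2855.
Hence n = 24.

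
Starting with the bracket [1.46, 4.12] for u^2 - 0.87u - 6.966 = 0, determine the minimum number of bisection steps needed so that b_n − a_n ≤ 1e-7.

Initial width b − a = 4.12 − 1.46 = 2.660000.
After n steps the width is (b−a)/2^n; need (b−a)/2^n ≤ 1e-7.
So n ≥ log₂(2.660000/1e-7) = log₂(26600000.0000) ≈ 24.6649.
Hence n = 25.

25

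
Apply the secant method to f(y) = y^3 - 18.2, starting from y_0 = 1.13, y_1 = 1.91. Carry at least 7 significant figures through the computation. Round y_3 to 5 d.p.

Secant update: y_(k+1) = y_k − f(y_k)·(y_k − y_(k-1))/(f(y_k) − f(y_(k-1))).
f(y_0) = -16.757103, f(y_1) = -11.232129
y_2 = 1.910000 - (-11.232129)·(1.910000 - 1.130000)/(-11.232129 - (-16.757103)) = 3.495720; f(y_2) = 24.517895
y_3 = 3.495720 - (24.517895)·(3.495720 - 1.910000)/(24.517895 - (-11.232129)) = 2.408210; f(y_3) = -4.233650

2.40821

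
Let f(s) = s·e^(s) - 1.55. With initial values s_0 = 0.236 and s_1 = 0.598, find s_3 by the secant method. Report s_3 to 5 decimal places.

0.73168

f(s_0) = -1.251183, f(s_1) = -0.462550
s_2 = 0.598000 - (-0.462550)·(0.598000 - 0.236000)/(-0.462550 - (-1.251183)) = 0.810321; f(s_2) = 0.272111
s_3 = 0.810321 - (0.272111)·(0.810321 - 0.598000)/(0.272111 - (-0.462550)) = 0.731679; f(s_3) = -0.029155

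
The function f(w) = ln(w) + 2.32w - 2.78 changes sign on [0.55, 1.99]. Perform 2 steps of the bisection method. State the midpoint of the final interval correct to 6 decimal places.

1.090000

f(0.550000) = -2.101837, f(1.990000) = 2.524935 (opposite signs)
step 1: m = 1.270000, f(m) = 0.405417 > 0 → root in [0.550000, 1.270000]
step 2: m = 0.910000, f(m) = -0.763111 < 0 → root in [0.910000, 1.270000]
Midpoint of [0.910000, 1.270000] = 1.090000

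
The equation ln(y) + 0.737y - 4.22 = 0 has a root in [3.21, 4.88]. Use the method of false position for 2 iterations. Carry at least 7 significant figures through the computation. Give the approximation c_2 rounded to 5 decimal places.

f(3.210000) = -0.687959, f(4.880000) = 0.961705
step 1: c = 3.906440, f(c) = 0.021672 > 0 → new bracket [3.210000, 3.906440]
step 2: c = 3.885170, f(c) = 0.000537 > 0 → new bracket [3.210000, 3.885170]

3.88517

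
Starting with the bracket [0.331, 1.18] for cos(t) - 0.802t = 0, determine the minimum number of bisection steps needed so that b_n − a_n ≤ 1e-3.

Initial width b − a = 1.18 − 0.331 = 0.849000.
After n steps the width is (b−a)/2^n; need (b−a)/2^n ≤ 1e-3.
So n ≥ log₂(0.849000/1e-3) = log₂(849.0000) ≈ 9.7296.
Hence n = 10.

10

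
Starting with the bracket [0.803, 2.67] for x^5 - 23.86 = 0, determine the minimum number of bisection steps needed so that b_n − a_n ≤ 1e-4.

15

Initial width b − a = 2.67 − 0.803 = 1.867000.
After n steps the width is (b−a)/2^n; need (b−a)/2^n ≤ 1e-4.
So n ≥ log₂(1.867000/1e-4) = log₂(18670.0000) ≈ 14.1884.
Hence n = 15.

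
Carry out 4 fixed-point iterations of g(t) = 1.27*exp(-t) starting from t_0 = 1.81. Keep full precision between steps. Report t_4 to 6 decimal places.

t_1 = g(1.810000) = 0.207841
t_2 = g(0.207841) = 1.031667
t_3 = g(1.031667) = 0.452644
t_4 = g(0.452644) = 0.807650

0.807650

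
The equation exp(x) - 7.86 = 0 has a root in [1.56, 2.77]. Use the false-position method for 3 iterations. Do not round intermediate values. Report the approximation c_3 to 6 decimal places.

False-position update: c = (a·f(b) − b·f(a))/(f(b) − f(a)); replace the endpoint whose sign matches f(c).
f(1.560000) = -3.101179, f(2.770000) = 8.098634
step 1: c = 1.895044, f(c) = -1.207161 < 0 → new bracket [1.895044, 2.770000]
step 2: c = 2.008544, f(c) = -0.407539 < 0 → new bracket [2.008544, 2.770000]
step 3: c = 2.045026, f(c) = -0.130638 < 0 → new bracket [2.045026, 2.770000]

2.045026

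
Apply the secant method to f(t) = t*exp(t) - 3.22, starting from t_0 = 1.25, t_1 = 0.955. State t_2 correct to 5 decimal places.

1.07077

f(t_0) = 1.142929, f(t_1) = -0.738270
t_2 = 0.955000 - (-0.738270)·(0.955000 - 1.250000)/(-0.738270 - (1.142929)) = 1.070772; f(t_2) = -0.095884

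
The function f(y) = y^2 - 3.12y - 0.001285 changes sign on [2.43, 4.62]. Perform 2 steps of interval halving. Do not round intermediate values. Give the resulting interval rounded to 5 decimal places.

f(2.430000) = -1.677985, f(4.620000) = 6.928715 (opposite signs)
step 1: m = 3.525000, f(m) = 1.426340 > 0 → root in [2.430000, 3.525000]
step 2: m = 2.977500, f(m) = -0.425579 < 0 → root in [2.977500, 3.525000]

[2.97750, 3.52500]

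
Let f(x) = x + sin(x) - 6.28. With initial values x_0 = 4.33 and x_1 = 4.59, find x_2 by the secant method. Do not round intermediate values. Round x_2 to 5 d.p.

f(x_0) = -2.877776, f(x_1) = -2.682520
x_2 = 4.590000 - (-2.682520)·(4.590000 - 4.330000)/(-2.682520 - (-2.877776)) = 8.162003; f(x_2) = 2.834938

8.16200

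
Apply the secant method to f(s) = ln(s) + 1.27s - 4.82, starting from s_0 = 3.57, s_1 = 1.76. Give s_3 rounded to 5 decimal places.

2.94656

f(s_0) = 0.986466, f(s_1) = -2.019486
s_2 = 1.760000 - (-2.019486)·(1.760000 - 3.570000)/(-2.019486 - (0.986466)) = 2.976011; f(s_2) = 0.050118
s_3 = 2.976011 - (0.050118)·(2.976011 - 1.760000)/(0.050118 - (-2.019486)) = 2.946564; f(s_3) = 0.002776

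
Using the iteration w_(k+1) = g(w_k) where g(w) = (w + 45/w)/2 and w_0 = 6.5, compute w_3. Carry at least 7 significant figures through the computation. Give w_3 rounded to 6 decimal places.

6.708204

w_1 = g(6.500000) = 6.711538
w_2 = g(6.711538) = 6.708205
w_3 = g(6.708205) = 6.708204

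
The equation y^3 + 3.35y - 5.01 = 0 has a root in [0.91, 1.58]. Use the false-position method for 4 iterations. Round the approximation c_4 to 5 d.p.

1.09878

f(0.910000) = -1.207929, f(1.580000) = 4.227312
step 1: c = 1.058901, f(c) = -0.275367 < 0 → new bracket [1.058901, 1.580000]
step 2: c = 1.090769, f(c) = -0.058149 < 0 → new bracket [1.090769, 1.580000]
step 3: c = 1.097408, f(c) = -0.012072 < 0 → new bracket [1.097408, 1.580000]
step 4: c = 1.098782, f(c) = -0.002497 < 0 → new bracket [1.098782, 1.580000]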